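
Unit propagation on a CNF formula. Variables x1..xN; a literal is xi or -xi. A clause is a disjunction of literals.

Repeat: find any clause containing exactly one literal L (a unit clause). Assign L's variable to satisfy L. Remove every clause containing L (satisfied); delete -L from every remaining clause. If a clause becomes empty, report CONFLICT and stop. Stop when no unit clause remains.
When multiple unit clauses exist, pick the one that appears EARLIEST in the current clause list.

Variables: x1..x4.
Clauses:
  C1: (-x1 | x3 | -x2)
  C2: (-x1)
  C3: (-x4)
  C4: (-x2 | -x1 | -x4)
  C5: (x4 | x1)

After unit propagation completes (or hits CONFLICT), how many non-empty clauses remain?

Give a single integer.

unit clause [-1] forces x1=F; simplify:
  drop 1 from [4, 1] -> [4]
  satisfied 3 clause(s); 2 remain; assigned so far: [1]
unit clause [-4] forces x4=F; simplify:
  drop 4 from [4] -> [] (empty!)
  satisfied 1 clause(s); 1 remain; assigned so far: [1, 4]
CONFLICT (empty clause)

Answer: 0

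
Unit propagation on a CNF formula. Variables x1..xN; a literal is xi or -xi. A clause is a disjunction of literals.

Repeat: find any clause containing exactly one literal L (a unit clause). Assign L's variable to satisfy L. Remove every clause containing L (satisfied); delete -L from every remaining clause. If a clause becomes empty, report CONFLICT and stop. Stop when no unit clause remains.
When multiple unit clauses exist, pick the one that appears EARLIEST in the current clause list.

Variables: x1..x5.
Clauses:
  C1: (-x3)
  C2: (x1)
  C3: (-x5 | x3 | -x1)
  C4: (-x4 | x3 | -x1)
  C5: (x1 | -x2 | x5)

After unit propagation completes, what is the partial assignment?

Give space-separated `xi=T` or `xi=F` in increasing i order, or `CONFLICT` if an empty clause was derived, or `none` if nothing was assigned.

Answer: x1=T x3=F x4=F x5=F

Derivation:
unit clause [-3] forces x3=F; simplify:
  drop 3 from [-5, 3, -1] -> [-5, -1]
  drop 3 from [-4, 3, -1] -> [-4, -1]
  satisfied 1 clause(s); 4 remain; assigned so far: [3]
unit clause [1] forces x1=T; simplify:
  drop -1 from [-5, -1] -> [-5]
  drop -1 from [-4, -1] -> [-4]
  satisfied 2 clause(s); 2 remain; assigned so far: [1, 3]
unit clause [-5] forces x5=F; simplify:
  satisfied 1 clause(s); 1 remain; assigned so far: [1, 3, 5]
unit clause [-4] forces x4=F; simplify:
  satisfied 1 clause(s); 0 remain; assigned so far: [1, 3, 4, 5]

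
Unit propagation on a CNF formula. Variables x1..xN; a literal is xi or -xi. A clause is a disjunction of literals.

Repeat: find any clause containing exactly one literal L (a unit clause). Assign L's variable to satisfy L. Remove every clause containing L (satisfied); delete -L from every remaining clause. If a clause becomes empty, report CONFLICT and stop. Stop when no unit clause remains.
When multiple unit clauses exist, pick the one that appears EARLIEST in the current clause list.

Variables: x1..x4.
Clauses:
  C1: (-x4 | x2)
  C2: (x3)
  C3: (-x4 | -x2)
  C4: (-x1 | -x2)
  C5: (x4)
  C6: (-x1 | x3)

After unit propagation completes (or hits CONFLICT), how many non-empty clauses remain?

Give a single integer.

unit clause [3] forces x3=T; simplify:
  satisfied 2 clause(s); 4 remain; assigned so far: [3]
unit clause [4] forces x4=T; simplify:
  drop -4 from [-4, 2] -> [2]
  drop -4 from [-4, -2] -> [-2]
  satisfied 1 clause(s); 3 remain; assigned so far: [3, 4]
unit clause [2] forces x2=T; simplify:
  drop -2 from [-2] -> [] (empty!)
  drop -2 from [-1, -2] -> [-1]
  satisfied 1 clause(s); 2 remain; assigned so far: [2, 3, 4]
CONFLICT (empty clause)

Answer: 1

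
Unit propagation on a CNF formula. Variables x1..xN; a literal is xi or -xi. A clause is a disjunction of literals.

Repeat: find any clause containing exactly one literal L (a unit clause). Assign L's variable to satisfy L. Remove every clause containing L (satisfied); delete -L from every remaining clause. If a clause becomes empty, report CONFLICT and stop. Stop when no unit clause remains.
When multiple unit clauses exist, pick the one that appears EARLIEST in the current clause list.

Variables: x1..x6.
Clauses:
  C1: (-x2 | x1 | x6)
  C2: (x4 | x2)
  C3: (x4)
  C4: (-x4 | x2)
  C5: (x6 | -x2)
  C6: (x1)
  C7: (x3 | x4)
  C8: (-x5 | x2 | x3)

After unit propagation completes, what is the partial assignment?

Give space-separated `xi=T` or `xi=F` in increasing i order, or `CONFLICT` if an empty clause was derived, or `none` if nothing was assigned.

unit clause [4] forces x4=T; simplify:
  drop -4 from [-4, 2] -> [2]
  satisfied 3 clause(s); 5 remain; assigned so far: [4]
unit clause [2] forces x2=T; simplify:
  drop -2 from [-2, 1, 6] -> [1, 6]
  drop -2 from [6, -2] -> [6]
  satisfied 2 clause(s); 3 remain; assigned so far: [2, 4]
unit clause [6] forces x6=T; simplify:
  satisfied 2 clause(s); 1 remain; assigned so far: [2, 4, 6]
unit clause [1] forces x1=T; simplify:
  satisfied 1 clause(s); 0 remain; assigned so far: [1, 2, 4, 6]

Answer: x1=T x2=T x4=T x6=T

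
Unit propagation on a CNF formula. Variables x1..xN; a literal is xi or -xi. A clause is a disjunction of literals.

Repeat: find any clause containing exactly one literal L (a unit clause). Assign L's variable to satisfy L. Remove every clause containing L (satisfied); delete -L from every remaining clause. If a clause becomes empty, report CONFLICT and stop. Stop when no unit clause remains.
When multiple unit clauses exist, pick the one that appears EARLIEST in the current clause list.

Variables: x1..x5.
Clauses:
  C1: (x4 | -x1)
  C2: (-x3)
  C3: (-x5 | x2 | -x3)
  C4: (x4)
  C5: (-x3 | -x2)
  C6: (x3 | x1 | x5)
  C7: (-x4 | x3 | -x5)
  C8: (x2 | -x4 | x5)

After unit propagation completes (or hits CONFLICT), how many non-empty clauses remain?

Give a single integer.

Answer: 0

Derivation:
unit clause [-3] forces x3=F; simplify:
  drop 3 from [3, 1, 5] -> [1, 5]
  drop 3 from [-4, 3, -5] -> [-4, -5]
  satisfied 3 clause(s); 5 remain; assigned so far: [3]
unit clause [4] forces x4=T; simplify:
  drop -4 from [-4, -5] -> [-5]
  drop -4 from [2, -4, 5] -> [2, 5]
  satisfied 2 clause(s); 3 remain; assigned so far: [3, 4]
unit clause [-5] forces x5=F; simplify:
  drop 5 from [1, 5] -> [1]
  drop 5 from [2, 5] -> [2]
  satisfied 1 clause(s); 2 remain; assigned so far: [3, 4, 5]
unit clause [1] forces x1=T; simplify:
  satisfied 1 clause(s); 1 remain; assigned so far: [1, 3, 4, 5]
unit clause [2] forces x2=T; simplify:
  satisfied 1 clause(s); 0 remain; assigned so far: [1, 2, 3, 4, 5]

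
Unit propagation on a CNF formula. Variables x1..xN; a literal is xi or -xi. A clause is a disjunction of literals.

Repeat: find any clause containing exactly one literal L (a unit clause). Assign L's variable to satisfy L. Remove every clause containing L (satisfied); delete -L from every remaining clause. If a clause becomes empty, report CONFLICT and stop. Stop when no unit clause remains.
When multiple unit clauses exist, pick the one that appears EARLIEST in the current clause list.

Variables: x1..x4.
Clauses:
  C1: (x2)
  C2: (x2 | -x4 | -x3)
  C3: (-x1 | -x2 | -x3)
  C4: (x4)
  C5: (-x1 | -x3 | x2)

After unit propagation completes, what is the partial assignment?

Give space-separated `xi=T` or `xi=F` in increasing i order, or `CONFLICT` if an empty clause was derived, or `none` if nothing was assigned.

unit clause [2] forces x2=T; simplify:
  drop -2 from [-1, -2, -3] -> [-1, -3]
  satisfied 3 clause(s); 2 remain; assigned so far: [2]
unit clause [4] forces x4=T; simplify:
  satisfied 1 clause(s); 1 remain; assigned so far: [2, 4]

Answer: x2=T x4=T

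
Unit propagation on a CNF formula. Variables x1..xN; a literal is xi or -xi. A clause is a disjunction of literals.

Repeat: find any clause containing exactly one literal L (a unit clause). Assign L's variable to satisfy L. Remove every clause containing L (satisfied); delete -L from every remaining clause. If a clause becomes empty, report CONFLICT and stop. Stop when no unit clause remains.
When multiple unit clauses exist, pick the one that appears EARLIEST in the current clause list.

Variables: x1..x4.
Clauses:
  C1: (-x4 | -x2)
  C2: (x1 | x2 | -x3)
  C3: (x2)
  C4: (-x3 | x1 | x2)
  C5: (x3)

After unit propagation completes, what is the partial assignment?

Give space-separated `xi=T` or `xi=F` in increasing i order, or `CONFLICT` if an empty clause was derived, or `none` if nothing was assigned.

Answer: x2=T x3=T x4=F

Derivation:
unit clause [2] forces x2=T; simplify:
  drop -2 from [-4, -2] -> [-4]
  satisfied 3 clause(s); 2 remain; assigned so far: [2]
unit clause [-4] forces x4=F; simplify:
  satisfied 1 clause(s); 1 remain; assigned so far: [2, 4]
unit clause [3] forces x3=T; simplify:
  satisfied 1 clause(s); 0 remain; assigned so far: [2, 3, 4]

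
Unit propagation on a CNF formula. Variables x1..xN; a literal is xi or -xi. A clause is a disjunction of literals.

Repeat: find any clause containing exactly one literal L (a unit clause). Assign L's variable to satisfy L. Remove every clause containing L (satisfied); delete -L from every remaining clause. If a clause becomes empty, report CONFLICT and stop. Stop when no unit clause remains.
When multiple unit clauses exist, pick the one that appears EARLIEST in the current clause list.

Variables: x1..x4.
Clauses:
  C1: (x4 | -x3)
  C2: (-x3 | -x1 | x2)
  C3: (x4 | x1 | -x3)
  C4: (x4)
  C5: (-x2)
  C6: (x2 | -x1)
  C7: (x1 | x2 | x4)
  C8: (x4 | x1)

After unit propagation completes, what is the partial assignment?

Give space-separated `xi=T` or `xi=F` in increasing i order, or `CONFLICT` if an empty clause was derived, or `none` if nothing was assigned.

Answer: x1=F x2=F x4=T

Derivation:
unit clause [4] forces x4=T; simplify:
  satisfied 5 clause(s); 3 remain; assigned so far: [4]
unit clause [-2] forces x2=F; simplify:
  drop 2 from [-3, -1, 2] -> [-3, -1]
  drop 2 from [2, -1] -> [-1]
  satisfied 1 clause(s); 2 remain; assigned so far: [2, 4]
unit clause [-1] forces x1=F; simplify:
  satisfied 2 clause(s); 0 remain; assigned so far: [1, 2, 4]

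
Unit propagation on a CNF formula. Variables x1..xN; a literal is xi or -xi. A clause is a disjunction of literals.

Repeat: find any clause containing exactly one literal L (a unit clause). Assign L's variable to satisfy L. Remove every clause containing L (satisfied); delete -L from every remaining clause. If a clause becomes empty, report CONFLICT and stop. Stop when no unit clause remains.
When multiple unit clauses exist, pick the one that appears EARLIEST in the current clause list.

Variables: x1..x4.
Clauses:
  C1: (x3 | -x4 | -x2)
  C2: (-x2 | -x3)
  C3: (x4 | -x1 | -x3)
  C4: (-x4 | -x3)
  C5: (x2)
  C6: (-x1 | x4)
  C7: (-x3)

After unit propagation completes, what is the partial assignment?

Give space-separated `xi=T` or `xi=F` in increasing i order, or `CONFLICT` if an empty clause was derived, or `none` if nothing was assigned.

unit clause [2] forces x2=T; simplify:
  drop -2 from [3, -4, -2] -> [3, -4]
  drop -2 from [-2, -3] -> [-3]
  satisfied 1 clause(s); 6 remain; assigned so far: [2]
unit clause [-3] forces x3=F; simplify:
  drop 3 from [3, -4] -> [-4]
  satisfied 4 clause(s); 2 remain; assigned so far: [2, 3]
unit clause [-4] forces x4=F; simplify:
  drop 4 from [-1, 4] -> [-1]
  satisfied 1 clause(s); 1 remain; assigned so far: [2, 3, 4]
unit clause [-1] forces x1=F; simplify:
  satisfied 1 clause(s); 0 remain; assigned so far: [1, 2, 3, 4]

Answer: x1=F x2=T x3=F x4=F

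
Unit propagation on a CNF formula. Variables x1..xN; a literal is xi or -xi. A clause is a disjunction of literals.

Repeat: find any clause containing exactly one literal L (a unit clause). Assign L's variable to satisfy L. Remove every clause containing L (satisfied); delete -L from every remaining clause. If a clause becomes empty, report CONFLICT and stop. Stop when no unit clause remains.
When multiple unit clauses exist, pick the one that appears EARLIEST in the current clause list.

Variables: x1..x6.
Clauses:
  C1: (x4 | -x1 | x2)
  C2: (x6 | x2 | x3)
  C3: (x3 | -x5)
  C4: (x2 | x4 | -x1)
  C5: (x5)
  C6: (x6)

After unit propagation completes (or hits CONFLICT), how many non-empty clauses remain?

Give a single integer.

unit clause [5] forces x5=T; simplify:
  drop -5 from [3, -5] -> [3]
  satisfied 1 clause(s); 5 remain; assigned so far: [5]
unit clause [3] forces x3=T; simplify:
  satisfied 2 clause(s); 3 remain; assigned so far: [3, 5]
unit clause [6] forces x6=T; simplify:
  satisfied 1 clause(s); 2 remain; assigned so far: [3, 5, 6]

Answer: 2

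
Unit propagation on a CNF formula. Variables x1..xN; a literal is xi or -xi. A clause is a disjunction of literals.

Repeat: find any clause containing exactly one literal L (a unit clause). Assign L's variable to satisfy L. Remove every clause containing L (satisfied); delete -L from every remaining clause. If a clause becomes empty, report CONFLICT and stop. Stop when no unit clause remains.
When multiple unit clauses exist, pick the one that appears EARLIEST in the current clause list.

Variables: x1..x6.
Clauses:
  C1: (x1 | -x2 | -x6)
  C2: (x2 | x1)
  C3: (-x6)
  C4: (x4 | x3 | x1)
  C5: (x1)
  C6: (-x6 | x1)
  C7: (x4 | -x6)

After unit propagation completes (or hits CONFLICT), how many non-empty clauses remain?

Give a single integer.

unit clause [-6] forces x6=F; simplify:
  satisfied 4 clause(s); 3 remain; assigned so far: [6]
unit clause [1] forces x1=T; simplify:
  satisfied 3 clause(s); 0 remain; assigned so far: [1, 6]

Answer: 0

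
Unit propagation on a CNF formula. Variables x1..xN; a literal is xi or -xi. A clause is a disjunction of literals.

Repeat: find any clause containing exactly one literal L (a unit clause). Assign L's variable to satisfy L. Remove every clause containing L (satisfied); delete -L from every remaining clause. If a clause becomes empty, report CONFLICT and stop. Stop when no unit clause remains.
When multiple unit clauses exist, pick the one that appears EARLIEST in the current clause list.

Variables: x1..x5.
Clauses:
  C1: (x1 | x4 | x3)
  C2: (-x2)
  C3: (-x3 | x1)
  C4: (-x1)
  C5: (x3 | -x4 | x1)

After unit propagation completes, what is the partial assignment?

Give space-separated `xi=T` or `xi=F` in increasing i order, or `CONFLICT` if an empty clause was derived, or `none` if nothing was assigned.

unit clause [-2] forces x2=F; simplify:
  satisfied 1 clause(s); 4 remain; assigned so far: [2]
unit clause [-1] forces x1=F; simplify:
  drop 1 from [1, 4, 3] -> [4, 3]
  drop 1 from [-3, 1] -> [-3]
  drop 1 from [3, -4, 1] -> [3, -4]
  satisfied 1 clause(s); 3 remain; assigned so far: [1, 2]
unit clause [-3] forces x3=F; simplify:
  drop 3 from [4, 3] -> [4]
  drop 3 from [3, -4] -> [-4]
  satisfied 1 clause(s); 2 remain; assigned so far: [1, 2, 3]
unit clause [4] forces x4=T; simplify:
  drop -4 from [-4] -> [] (empty!)
  satisfied 1 clause(s); 1 remain; assigned so far: [1, 2, 3, 4]
CONFLICT (empty clause)

Answer: CONFLICT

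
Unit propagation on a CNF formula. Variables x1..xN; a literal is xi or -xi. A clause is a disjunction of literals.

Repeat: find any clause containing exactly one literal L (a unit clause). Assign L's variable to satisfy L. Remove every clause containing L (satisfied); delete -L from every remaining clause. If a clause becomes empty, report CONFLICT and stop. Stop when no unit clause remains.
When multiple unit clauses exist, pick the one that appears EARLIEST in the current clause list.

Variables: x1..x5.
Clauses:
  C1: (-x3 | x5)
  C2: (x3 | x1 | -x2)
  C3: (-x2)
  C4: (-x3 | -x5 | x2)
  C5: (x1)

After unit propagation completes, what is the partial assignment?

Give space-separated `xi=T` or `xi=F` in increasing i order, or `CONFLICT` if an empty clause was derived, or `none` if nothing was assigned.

Answer: x1=T x2=F

Derivation:
unit clause [-2] forces x2=F; simplify:
  drop 2 from [-3, -5, 2] -> [-3, -5]
  satisfied 2 clause(s); 3 remain; assigned so far: [2]
unit clause [1] forces x1=T; simplify:
  satisfied 1 clause(s); 2 remain; assigned so far: [1, 2]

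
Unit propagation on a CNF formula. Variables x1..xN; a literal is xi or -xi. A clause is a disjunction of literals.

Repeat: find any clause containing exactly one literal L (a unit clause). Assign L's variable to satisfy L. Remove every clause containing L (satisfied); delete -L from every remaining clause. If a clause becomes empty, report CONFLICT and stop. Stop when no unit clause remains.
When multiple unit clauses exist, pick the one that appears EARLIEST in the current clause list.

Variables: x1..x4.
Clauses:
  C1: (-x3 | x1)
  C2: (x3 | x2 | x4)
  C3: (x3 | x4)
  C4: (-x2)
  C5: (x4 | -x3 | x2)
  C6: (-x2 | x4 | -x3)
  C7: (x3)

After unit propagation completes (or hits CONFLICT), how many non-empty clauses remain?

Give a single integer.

unit clause [-2] forces x2=F; simplify:
  drop 2 from [3, 2, 4] -> [3, 4]
  drop 2 from [4, -3, 2] -> [4, -3]
  satisfied 2 clause(s); 5 remain; assigned so far: [2]
unit clause [3] forces x3=T; simplify:
  drop -3 from [-3, 1] -> [1]
  drop -3 from [4, -3] -> [4]
  satisfied 3 clause(s); 2 remain; assigned so far: [2, 3]
unit clause [1] forces x1=T; simplify:
  satisfied 1 clause(s); 1 remain; assigned so far: [1, 2, 3]
unit clause [4] forces x4=T; simplify:
  satisfied 1 clause(s); 0 remain; assigned so far: [1, 2, 3, 4]

Answer: 0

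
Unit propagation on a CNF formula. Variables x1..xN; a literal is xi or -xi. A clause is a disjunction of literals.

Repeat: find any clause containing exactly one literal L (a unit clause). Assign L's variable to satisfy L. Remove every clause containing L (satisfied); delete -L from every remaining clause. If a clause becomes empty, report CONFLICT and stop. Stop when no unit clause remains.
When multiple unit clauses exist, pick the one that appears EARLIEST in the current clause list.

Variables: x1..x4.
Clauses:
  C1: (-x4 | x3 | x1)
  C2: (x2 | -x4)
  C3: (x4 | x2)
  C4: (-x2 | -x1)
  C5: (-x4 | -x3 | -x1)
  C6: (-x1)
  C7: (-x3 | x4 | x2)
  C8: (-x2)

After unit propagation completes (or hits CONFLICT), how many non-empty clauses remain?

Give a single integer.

unit clause [-1] forces x1=F; simplify:
  drop 1 from [-4, 3, 1] -> [-4, 3]
  satisfied 3 clause(s); 5 remain; assigned so far: [1]
unit clause [-2] forces x2=F; simplify:
  drop 2 from [2, -4] -> [-4]
  drop 2 from [4, 2] -> [4]
  drop 2 from [-3, 4, 2] -> [-3, 4]
  satisfied 1 clause(s); 4 remain; assigned so far: [1, 2]
unit clause [-4] forces x4=F; simplify:
  drop 4 from [4] -> [] (empty!)
  drop 4 from [-3, 4] -> [-3]
  satisfied 2 clause(s); 2 remain; assigned so far: [1, 2, 4]
CONFLICT (empty clause)

Answer: 1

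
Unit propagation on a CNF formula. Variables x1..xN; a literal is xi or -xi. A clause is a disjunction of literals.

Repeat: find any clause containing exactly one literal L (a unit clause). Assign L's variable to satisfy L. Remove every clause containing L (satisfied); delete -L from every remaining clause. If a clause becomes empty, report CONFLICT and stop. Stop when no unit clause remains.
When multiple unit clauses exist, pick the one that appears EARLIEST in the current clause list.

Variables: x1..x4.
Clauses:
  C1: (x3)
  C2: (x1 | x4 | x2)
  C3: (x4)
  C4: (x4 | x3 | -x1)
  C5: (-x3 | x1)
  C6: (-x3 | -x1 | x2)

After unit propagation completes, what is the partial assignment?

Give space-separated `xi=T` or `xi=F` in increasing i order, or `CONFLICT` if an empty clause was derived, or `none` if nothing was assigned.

Answer: x1=T x2=T x3=T x4=T

Derivation:
unit clause [3] forces x3=T; simplify:
  drop -3 from [-3, 1] -> [1]
  drop -3 from [-3, -1, 2] -> [-1, 2]
  satisfied 2 clause(s); 4 remain; assigned so far: [3]
unit clause [4] forces x4=T; simplify:
  satisfied 2 clause(s); 2 remain; assigned so far: [3, 4]
unit clause [1] forces x1=T; simplify:
  drop -1 from [-1, 2] -> [2]
  satisfied 1 clause(s); 1 remain; assigned so far: [1, 3, 4]
unit clause [2] forces x2=T; simplify:
  satisfied 1 clause(s); 0 remain; assigned so far: [1, 2, 3, 4]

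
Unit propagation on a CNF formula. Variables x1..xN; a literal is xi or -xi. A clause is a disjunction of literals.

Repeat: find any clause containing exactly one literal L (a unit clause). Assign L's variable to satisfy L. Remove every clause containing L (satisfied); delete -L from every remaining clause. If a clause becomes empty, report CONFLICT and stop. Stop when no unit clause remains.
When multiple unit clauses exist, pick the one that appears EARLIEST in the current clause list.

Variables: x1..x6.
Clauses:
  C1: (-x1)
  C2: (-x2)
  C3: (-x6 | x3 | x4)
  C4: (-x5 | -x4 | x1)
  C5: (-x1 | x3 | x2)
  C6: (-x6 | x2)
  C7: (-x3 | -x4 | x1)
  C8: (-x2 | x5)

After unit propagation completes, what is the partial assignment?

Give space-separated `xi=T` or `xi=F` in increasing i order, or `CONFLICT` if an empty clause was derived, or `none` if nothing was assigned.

Answer: x1=F x2=F x6=F

Derivation:
unit clause [-1] forces x1=F; simplify:
  drop 1 from [-5, -4, 1] -> [-5, -4]
  drop 1 from [-3, -4, 1] -> [-3, -4]
  satisfied 2 clause(s); 6 remain; assigned so far: [1]
unit clause [-2] forces x2=F; simplify:
  drop 2 from [-6, 2] -> [-6]
  satisfied 2 clause(s); 4 remain; assigned so far: [1, 2]
unit clause [-6] forces x6=F; simplify:
  satisfied 2 clause(s); 2 remain; assigned so far: [1, 2, 6]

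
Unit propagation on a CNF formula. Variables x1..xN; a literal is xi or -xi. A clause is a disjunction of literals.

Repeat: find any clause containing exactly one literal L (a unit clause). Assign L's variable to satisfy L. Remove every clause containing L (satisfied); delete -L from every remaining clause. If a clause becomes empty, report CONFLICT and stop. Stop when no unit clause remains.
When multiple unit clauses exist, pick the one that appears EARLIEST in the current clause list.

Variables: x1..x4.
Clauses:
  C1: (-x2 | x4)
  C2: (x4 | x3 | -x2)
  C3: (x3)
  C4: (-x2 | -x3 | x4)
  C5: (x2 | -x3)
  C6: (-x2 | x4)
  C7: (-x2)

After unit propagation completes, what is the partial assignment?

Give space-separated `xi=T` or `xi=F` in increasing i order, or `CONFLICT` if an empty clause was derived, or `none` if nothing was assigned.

unit clause [3] forces x3=T; simplify:
  drop -3 from [-2, -3, 4] -> [-2, 4]
  drop -3 from [2, -3] -> [2]
  satisfied 2 clause(s); 5 remain; assigned so far: [3]
unit clause [2] forces x2=T; simplify:
  drop -2 from [-2, 4] -> [4]
  drop -2 from [-2, 4] -> [4]
  drop -2 from [-2, 4] -> [4]
  drop -2 from [-2] -> [] (empty!)
  satisfied 1 clause(s); 4 remain; assigned so far: [2, 3]
CONFLICT (empty clause)

Answer: CONFLICT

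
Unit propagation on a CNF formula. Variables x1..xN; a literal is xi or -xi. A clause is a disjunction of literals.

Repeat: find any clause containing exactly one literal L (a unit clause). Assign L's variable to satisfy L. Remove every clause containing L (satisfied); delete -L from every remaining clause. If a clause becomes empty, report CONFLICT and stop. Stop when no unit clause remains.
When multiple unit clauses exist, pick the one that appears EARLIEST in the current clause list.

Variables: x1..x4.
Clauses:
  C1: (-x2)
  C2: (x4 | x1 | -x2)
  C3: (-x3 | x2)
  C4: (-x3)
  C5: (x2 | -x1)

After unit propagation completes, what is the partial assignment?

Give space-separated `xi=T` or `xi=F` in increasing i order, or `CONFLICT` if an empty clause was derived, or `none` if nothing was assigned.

unit clause [-2] forces x2=F; simplify:
  drop 2 from [-3, 2] -> [-3]
  drop 2 from [2, -1] -> [-1]
  satisfied 2 clause(s); 3 remain; assigned so far: [2]
unit clause [-3] forces x3=F; simplify:
  satisfied 2 clause(s); 1 remain; assigned so far: [2, 3]
unit clause [-1] forces x1=F; simplify:
  satisfied 1 clause(s); 0 remain; assigned so far: [1, 2, 3]

Answer: x1=F x2=F x3=F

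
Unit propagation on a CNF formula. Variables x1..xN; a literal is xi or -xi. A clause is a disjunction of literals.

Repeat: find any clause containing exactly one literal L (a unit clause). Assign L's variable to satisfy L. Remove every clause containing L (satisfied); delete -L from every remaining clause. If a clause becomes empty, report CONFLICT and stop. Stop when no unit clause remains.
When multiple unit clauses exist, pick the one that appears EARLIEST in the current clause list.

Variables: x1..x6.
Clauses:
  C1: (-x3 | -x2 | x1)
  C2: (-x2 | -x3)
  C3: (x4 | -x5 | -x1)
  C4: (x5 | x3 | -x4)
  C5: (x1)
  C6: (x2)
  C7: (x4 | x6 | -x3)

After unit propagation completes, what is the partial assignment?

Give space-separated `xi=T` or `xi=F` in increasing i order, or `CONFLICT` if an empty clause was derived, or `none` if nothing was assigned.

unit clause [1] forces x1=T; simplify:
  drop -1 from [4, -5, -1] -> [4, -5]
  satisfied 2 clause(s); 5 remain; assigned so far: [1]
unit clause [2] forces x2=T; simplify:
  drop -2 from [-2, -3] -> [-3]
  satisfied 1 clause(s); 4 remain; assigned so far: [1, 2]
unit clause [-3] forces x3=F; simplify:
  drop 3 from [5, 3, -4] -> [5, -4]
  satisfied 2 clause(s); 2 remain; assigned so far: [1, 2, 3]

Answer: x1=T x2=T x3=F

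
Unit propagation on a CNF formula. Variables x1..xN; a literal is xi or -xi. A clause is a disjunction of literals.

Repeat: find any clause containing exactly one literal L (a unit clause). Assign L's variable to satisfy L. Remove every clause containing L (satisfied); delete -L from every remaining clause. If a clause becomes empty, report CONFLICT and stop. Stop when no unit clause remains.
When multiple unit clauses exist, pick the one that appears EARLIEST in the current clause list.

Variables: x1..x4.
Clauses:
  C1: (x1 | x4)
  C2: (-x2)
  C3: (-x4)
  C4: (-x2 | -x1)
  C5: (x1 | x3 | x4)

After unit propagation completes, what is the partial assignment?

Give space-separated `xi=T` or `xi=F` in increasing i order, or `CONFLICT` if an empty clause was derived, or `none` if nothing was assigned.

Answer: x1=T x2=F x4=F

Derivation:
unit clause [-2] forces x2=F; simplify:
  satisfied 2 clause(s); 3 remain; assigned so far: [2]
unit clause [-4] forces x4=F; simplify:
  drop 4 from [1, 4] -> [1]
  drop 4 from [1, 3, 4] -> [1, 3]
  satisfied 1 clause(s); 2 remain; assigned so far: [2, 4]
unit clause [1] forces x1=T; simplify:
  satisfied 2 clause(s); 0 remain; assigned so far: [1, 2, 4]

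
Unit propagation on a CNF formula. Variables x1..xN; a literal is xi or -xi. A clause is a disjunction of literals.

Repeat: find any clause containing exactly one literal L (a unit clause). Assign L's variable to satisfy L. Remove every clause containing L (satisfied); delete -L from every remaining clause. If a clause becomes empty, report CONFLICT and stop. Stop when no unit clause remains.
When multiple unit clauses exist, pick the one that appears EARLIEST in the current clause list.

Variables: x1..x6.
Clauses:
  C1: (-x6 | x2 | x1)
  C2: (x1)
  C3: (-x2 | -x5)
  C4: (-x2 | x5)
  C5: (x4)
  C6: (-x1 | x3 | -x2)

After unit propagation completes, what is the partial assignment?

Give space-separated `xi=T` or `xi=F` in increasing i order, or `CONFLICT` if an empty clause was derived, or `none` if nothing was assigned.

unit clause [1] forces x1=T; simplify:
  drop -1 from [-1, 3, -2] -> [3, -2]
  satisfied 2 clause(s); 4 remain; assigned so far: [1]
unit clause [4] forces x4=T; simplify:
  satisfied 1 clause(s); 3 remain; assigned so far: [1, 4]

Answer: x1=T x4=T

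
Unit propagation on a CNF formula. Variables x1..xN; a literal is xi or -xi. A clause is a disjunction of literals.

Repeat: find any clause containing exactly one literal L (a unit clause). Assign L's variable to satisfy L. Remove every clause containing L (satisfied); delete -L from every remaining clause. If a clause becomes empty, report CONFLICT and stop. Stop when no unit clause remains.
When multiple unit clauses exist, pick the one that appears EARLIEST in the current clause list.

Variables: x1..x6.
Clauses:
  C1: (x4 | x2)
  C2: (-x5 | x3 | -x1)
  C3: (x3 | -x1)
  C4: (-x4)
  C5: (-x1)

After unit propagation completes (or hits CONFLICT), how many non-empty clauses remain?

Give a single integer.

unit clause [-4] forces x4=F; simplify:
  drop 4 from [4, 2] -> [2]
  satisfied 1 clause(s); 4 remain; assigned so far: [4]
unit clause [2] forces x2=T; simplify:
  satisfied 1 clause(s); 3 remain; assigned so far: [2, 4]
unit clause [-1] forces x1=F; simplify:
  satisfied 3 clause(s); 0 remain; assigned so far: [1, 2, 4]

Answer: 0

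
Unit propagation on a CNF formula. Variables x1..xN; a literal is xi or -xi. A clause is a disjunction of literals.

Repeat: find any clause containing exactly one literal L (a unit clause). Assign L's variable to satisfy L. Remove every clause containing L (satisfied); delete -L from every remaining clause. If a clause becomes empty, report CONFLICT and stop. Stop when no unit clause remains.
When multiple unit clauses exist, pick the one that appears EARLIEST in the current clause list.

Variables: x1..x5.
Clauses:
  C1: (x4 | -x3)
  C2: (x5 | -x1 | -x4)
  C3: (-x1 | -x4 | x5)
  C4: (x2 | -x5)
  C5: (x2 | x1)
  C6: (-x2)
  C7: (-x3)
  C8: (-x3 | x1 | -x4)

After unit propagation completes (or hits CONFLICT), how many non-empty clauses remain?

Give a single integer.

unit clause [-2] forces x2=F; simplify:
  drop 2 from [2, -5] -> [-5]
  drop 2 from [2, 1] -> [1]
  satisfied 1 clause(s); 7 remain; assigned so far: [2]
unit clause [-5] forces x5=F; simplify:
  drop 5 from [5, -1, -4] -> [-1, -4]
  drop 5 from [-1, -4, 5] -> [-1, -4]
  satisfied 1 clause(s); 6 remain; assigned so far: [2, 5]
unit clause [1] forces x1=T; simplify:
  drop -1 from [-1, -4] -> [-4]
  drop -1 from [-1, -4] -> [-4]
  satisfied 2 clause(s); 4 remain; assigned so far: [1, 2, 5]
unit clause [-4] forces x4=F; simplify:
  drop 4 from [4, -3] -> [-3]
  satisfied 2 clause(s); 2 remain; assigned so far: [1, 2, 4, 5]
unit clause [-3] forces x3=F; simplify:
  satisfied 2 clause(s); 0 remain; assigned so far: [1, 2, 3, 4, 5]

Answer: 0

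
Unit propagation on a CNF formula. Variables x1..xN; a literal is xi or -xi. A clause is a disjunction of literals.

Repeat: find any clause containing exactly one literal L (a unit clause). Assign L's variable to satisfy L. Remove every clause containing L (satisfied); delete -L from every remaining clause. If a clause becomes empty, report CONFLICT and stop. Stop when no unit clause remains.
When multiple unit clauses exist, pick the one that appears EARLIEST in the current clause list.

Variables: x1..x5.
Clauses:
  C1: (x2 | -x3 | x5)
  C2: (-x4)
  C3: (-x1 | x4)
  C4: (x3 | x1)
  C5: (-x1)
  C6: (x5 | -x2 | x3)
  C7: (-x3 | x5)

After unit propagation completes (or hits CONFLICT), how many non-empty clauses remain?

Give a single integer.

unit clause [-4] forces x4=F; simplify:
  drop 4 from [-1, 4] -> [-1]
  satisfied 1 clause(s); 6 remain; assigned so far: [4]
unit clause [-1] forces x1=F; simplify:
  drop 1 from [3, 1] -> [3]
  satisfied 2 clause(s); 4 remain; assigned so far: [1, 4]
unit clause [3] forces x3=T; simplify:
  drop -3 from [2, -3, 5] -> [2, 5]
  drop -3 from [-3, 5] -> [5]
  satisfied 2 clause(s); 2 remain; assigned so far: [1, 3, 4]
unit clause [5] forces x5=T; simplify:
  satisfied 2 clause(s); 0 remain; assigned so far: [1, 3, 4, 5]

Answer: 0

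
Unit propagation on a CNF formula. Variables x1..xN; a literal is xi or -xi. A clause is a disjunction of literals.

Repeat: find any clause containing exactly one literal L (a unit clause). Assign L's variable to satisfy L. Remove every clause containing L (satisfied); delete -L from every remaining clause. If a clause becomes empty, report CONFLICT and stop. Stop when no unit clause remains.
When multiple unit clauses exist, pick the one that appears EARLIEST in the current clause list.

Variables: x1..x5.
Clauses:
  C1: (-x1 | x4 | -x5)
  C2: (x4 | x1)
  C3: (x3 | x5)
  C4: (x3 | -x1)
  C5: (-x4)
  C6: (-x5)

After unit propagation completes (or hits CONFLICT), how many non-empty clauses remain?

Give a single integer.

Answer: 0

Derivation:
unit clause [-4] forces x4=F; simplify:
  drop 4 from [-1, 4, -5] -> [-1, -5]
  drop 4 from [4, 1] -> [1]
  satisfied 1 clause(s); 5 remain; assigned so far: [4]
unit clause [1] forces x1=T; simplify:
  drop -1 from [-1, -5] -> [-5]
  drop -1 from [3, -1] -> [3]
  satisfied 1 clause(s); 4 remain; assigned so far: [1, 4]
unit clause [-5] forces x5=F; simplify:
  drop 5 from [3, 5] -> [3]
  satisfied 2 clause(s); 2 remain; assigned so far: [1, 4, 5]
unit clause [3] forces x3=T; simplify:
  satisfied 2 clause(s); 0 remain; assigned so far: [1, 3, 4, 5]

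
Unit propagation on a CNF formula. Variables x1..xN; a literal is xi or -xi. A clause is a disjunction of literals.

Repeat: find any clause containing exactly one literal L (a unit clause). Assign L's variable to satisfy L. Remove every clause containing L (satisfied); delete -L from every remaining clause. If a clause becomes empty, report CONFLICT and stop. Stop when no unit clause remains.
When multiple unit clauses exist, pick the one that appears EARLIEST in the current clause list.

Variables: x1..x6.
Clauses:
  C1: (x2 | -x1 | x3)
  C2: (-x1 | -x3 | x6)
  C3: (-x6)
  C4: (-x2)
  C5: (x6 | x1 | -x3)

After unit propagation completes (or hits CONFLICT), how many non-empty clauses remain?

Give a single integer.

unit clause [-6] forces x6=F; simplify:
  drop 6 from [-1, -3, 6] -> [-1, -3]
  drop 6 from [6, 1, -3] -> [1, -3]
  satisfied 1 clause(s); 4 remain; assigned so far: [6]
unit clause [-2] forces x2=F; simplify:
  drop 2 from [2, -1, 3] -> [-1, 3]
  satisfied 1 clause(s); 3 remain; assigned so far: [2, 6]

Answer: 3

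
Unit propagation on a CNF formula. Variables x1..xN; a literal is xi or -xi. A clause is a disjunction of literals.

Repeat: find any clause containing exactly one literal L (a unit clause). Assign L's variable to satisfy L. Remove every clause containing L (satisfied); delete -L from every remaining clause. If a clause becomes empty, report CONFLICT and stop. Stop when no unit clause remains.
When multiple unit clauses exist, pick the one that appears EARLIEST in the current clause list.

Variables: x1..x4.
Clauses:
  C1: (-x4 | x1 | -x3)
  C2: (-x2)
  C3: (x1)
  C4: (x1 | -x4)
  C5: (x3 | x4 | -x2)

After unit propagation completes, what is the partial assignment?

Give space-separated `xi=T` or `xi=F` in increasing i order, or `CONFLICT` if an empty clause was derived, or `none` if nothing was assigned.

unit clause [-2] forces x2=F; simplify:
  satisfied 2 clause(s); 3 remain; assigned so far: [2]
unit clause [1] forces x1=T; simplify:
  satisfied 3 clause(s); 0 remain; assigned so far: [1, 2]

Answer: x1=T x2=F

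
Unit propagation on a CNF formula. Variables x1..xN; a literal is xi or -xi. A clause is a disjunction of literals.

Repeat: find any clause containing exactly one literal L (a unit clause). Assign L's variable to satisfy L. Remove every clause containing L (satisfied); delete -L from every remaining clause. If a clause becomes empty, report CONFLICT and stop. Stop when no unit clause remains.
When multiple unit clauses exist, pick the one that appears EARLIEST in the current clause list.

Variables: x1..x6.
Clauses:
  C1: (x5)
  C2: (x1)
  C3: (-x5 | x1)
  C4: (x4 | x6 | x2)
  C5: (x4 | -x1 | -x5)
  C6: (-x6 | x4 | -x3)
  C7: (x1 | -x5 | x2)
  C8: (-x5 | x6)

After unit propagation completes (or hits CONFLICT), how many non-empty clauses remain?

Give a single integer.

unit clause [5] forces x5=T; simplify:
  drop -5 from [-5, 1] -> [1]
  drop -5 from [4, -1, -5] -> [4, -1]
  drop -5 from [1, -5, 2] -> [1, 2]
  drop -5 from [-5, 6] -> [6]
  satisfied 1 clause(s); 7 remain; assigned so far: [5]
unit clause [1] forces x1=T; simplify:
  drop -1 from [4, -1] -> [4]
  satisfied 3 clause(s); 4 remain; assigned so far: [1, 5]
unit clause [4] forces x4=T; simplify:
  satisfied 3 clause(s); 1 remain; assigned so far: [1, 4, 5]
unit clause [6] forces x6=T; simplify:
  satisfied 1 clause(s); 0 remain; assigned so far: [1, 4, 5, 6]

Answer: 0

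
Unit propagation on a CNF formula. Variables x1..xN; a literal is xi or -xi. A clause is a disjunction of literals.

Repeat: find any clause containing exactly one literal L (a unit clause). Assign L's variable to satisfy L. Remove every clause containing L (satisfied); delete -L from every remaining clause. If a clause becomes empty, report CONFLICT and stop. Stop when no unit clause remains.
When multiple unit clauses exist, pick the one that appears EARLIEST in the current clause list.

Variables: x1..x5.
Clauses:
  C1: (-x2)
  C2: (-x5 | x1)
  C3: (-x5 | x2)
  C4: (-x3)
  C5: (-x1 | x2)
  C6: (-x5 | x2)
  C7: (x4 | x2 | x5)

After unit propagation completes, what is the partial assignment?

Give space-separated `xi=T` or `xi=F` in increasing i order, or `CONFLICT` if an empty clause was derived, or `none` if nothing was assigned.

unit clause [-2] forces x2=F; simplify:
  drop 2 from [-5, 2] -> [-5]
  drop 2 from [-1, 2] -> [-1]
  drop 2 from [-5, 2] -> [-5]
  drop 2 from [4, 2, 5] -> [4, 5]
  satisfied 1 clause(s); 6 remain; assigned so far: [2]
unit clause [-5] forces x5=F; simplify:
  drop 5 from [4, 5] -> [4]
  satisfied 3 clause(s); 3 remain; assigned so far: [2, 5]
unit clause [-3] forces x3=F; simplify:
  satisfied 1 clause(s); 2 remain; assigned so far: [2, 3, 5]
unit clause [-1] forces x1=F; simplify:
  satisfied 1 clause(s); 1 remain; assigned so far: [1, 2, 3, 5]
unit clause [4] forces x4=T; simplify:
  satisfied 1 clause(s); 0 remain; assigned so far: [1, 2, 3, 4, 5]

Answer: x1=F x2=F x3=F x4=T x5=F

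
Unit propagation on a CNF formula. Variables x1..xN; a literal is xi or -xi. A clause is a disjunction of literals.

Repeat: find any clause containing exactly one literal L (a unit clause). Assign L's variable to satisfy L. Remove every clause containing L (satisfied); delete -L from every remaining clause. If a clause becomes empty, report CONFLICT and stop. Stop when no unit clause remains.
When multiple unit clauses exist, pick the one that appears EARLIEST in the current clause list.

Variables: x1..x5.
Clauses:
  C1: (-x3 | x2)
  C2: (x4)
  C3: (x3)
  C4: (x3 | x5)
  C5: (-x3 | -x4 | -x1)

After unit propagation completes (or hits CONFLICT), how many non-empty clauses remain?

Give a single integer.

unit clause [4] forces x4=T; simplify:
  drop -4 from [-3, -4, -1] -> [-3, -1]
  satisfied 1 clause(s); 4 remain; assigned so far: [4]
unit clause [3] forces x3=T; simplify:
  drop -3 from [-3, 2] -> [2]
  drop -3 from [-3, -1] -> [-1]
  satisfied 2 clause(s); 2 remain; assigned so far: [3, 4]
unit clause [2] forces x2=T; simplify:
  satisfied 1 clause(s); 1 remain; assigned so far: [2, 3, 4]
unit clause [-1] forces x1=F; simplify:
  satisfied 1 clause(s); 0 remain; assigned so far: [1, 2, 3, 4]

Answer: 0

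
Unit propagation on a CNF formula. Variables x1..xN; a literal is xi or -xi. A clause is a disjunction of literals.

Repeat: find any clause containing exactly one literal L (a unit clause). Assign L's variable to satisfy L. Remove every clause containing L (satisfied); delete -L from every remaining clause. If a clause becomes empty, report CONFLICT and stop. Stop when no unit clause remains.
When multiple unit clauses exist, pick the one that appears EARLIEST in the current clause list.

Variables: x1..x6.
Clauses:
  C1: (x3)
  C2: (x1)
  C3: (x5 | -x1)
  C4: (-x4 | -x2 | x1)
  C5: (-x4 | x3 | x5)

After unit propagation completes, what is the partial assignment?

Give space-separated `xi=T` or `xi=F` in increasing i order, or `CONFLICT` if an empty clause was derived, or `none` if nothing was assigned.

Answer: x1=T x3=T x5=T

Derivation:
unit clause [3] forces x3=T; simplify:
  satisfied 2 clause(s); 3 remain; assigned so far: [3]
unit clause [1] forces x1=T; simplify:
  drop -1 from [5, -1] -> [5]
  satisfied 2 clause(s); 1 remain; assigned so far: [1, 3]
unit clause [5] forces x5=T; simplify:
  satisfied 1 clause(s); 0 remain; assigned so far: [1, 3, 5]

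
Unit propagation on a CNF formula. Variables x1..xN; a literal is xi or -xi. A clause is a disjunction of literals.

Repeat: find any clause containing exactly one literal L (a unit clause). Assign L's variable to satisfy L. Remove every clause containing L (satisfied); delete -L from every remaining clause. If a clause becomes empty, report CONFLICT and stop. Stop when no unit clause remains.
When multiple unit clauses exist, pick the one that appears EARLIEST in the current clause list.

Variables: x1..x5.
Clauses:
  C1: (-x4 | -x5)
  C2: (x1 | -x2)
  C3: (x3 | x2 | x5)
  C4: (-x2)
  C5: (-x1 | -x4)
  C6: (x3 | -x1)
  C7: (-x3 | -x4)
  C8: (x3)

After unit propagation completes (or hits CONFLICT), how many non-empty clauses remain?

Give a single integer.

Answer: 0

Derivation:
unit clause [-2] forces x2=F; simplify:
  drop 2 from [3, 2, 5] -> [3, 5]
  satisfied 2 clause(s); 6 remain; assigned so far: [2]
unit clause [3] forces x3=T; simplify:
  drop -3 from [-3, -4] -> [-4]
  satisfied 3 clause(s); 3 remain; assigned so far: [2, 3]
unit clause [-4] forces x4=F; simplify:
  satisfied 3 clause(s); 0 remain; assigned so far: [2, 3, 4]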